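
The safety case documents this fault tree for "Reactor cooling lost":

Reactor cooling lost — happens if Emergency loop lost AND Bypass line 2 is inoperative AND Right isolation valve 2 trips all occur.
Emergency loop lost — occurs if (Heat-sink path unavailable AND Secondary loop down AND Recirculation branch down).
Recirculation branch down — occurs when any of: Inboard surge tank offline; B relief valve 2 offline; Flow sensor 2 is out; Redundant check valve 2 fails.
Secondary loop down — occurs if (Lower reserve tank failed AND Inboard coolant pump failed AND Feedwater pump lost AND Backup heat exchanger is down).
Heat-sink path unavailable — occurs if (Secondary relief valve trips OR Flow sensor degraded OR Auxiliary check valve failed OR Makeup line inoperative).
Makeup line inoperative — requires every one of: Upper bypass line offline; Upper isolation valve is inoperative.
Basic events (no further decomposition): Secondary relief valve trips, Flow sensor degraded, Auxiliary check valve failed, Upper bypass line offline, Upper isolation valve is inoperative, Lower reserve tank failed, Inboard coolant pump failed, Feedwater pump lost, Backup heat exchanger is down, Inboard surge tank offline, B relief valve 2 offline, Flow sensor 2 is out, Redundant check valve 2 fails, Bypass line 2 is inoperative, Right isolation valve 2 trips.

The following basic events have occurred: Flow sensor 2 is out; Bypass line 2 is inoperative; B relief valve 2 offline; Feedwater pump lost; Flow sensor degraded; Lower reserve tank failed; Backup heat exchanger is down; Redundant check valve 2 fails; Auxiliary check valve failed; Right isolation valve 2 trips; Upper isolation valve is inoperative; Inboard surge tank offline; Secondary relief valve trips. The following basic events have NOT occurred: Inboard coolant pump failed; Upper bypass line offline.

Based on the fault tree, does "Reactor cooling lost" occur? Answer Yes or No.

Makeup line inoperative [AND]: Upper bypass line offline=not, Upper isolation valve is inoperative=occurs → not all inputs occur → does not occur.
Heat-sink path unavailable [OR]: Secondary relief valve trips=occurs, Flow sensor degraded=occurs, Auxiliary check valve failed=occurs, Makeup line inoperative=not → at least one input occurs → occurs.
Secondary loop down [AND]: Lower reserve tank failed=occurs, Inboard coolant pump failed=not, Feedwater pump lost=occurs, Backup heat exchanger is down=occurs → not all inputs occur → does not occur.
Recirculation branch down [OR]: Inboard surge tank offline=occurs, B relief valve 2 offline=occurs, Flow sensor 2 is out=occurs, Redundant check valve 2 fails=occurs → at least one input occurs → occurs.
Emergency loop lost [AND]: Heat-sink path unavailable=occurs, Secondary loop down=not, Recirculation branch down=occurs → not all inputs occur → does not occur.
Reactor cooling lost [AND]: Emergency loop lost=not, Bypass line 2 is inoperative=occurs, Right isolation valve 2 trips=occurs → not all inputs occur → does not occur.

No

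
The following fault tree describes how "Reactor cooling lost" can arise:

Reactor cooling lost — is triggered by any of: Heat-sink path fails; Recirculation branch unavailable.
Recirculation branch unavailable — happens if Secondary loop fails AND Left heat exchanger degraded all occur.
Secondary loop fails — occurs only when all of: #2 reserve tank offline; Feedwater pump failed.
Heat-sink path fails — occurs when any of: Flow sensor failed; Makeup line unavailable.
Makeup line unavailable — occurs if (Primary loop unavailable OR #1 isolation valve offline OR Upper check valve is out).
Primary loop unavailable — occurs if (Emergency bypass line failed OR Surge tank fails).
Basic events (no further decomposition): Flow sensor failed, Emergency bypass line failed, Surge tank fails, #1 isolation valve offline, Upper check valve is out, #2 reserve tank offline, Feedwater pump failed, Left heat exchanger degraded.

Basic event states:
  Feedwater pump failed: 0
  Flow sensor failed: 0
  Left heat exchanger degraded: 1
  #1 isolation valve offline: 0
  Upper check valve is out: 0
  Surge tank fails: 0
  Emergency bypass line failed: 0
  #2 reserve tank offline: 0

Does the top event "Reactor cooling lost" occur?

No

Primary loop unavailable [OR]: Emergency bypass line failed=not, Surge tank fails=not → no input occurs → does not occur.
Makeup line unavailable [OR]: Primary loop unavailable=not, #1 isolation valve offline=not, Upper check valve is out=not → no input occurs → does not occur.
Heat-sink path fails [OR]: Flow sensor failed=not, Makeup line unavailable=not → no input occurs → does not occur.
Secondary loop fails [AND]: #2 reserve tank offline=not, Feedwater pump failed=not → not all inputs occur → does not occur.
Recirculation branch unavailable [AND]: Secondary loop fails=not, Left heat exchanger degraded=occurs → not all inputs occur → does not occur.
Reactor cooling lost [OR]: Heat-sink path fails=not, Recirculation branch unavailable=not → no input occurs → does not occur.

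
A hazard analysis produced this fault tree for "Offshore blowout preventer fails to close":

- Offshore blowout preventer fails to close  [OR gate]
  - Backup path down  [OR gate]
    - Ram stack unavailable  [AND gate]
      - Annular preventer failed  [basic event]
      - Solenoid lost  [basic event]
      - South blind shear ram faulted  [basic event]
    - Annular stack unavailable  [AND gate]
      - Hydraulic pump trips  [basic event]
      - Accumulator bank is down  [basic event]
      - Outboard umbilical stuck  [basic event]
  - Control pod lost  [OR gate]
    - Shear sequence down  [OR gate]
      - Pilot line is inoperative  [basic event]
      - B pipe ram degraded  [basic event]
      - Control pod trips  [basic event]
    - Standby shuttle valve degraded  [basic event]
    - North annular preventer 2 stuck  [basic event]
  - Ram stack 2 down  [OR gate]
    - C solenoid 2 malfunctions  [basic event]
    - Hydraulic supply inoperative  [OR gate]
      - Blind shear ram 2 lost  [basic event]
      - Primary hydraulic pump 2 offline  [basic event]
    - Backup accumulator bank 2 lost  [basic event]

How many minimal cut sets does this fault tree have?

Ram stack unavailable [AND]: one cut set from each child combined → 1 × 1 × 1 = 1 cut set(s).
Annular stack unavailable [AND]: one cut set from each child combined → 1 × 1 × 1 = 1 cut set(s).
Backup path down [OR]: union of children's cut sets → 2 cut set(s).
Shear sequence down [OR]: union of children's cut sets → 3 cut set(s).
Control pod lost [OR]: union of children's cut sets → 5 cut set(s).
Hydraulic supply inoperative [OR]: union of children's cut sets → 2 cut set(s).
Ram stack 2 down [OR]: union of children's cut sets → 4 cut set(s).
Offshore blowout preventer fails to close [OR]: union of children's cut sets → 11 cut set(s).

11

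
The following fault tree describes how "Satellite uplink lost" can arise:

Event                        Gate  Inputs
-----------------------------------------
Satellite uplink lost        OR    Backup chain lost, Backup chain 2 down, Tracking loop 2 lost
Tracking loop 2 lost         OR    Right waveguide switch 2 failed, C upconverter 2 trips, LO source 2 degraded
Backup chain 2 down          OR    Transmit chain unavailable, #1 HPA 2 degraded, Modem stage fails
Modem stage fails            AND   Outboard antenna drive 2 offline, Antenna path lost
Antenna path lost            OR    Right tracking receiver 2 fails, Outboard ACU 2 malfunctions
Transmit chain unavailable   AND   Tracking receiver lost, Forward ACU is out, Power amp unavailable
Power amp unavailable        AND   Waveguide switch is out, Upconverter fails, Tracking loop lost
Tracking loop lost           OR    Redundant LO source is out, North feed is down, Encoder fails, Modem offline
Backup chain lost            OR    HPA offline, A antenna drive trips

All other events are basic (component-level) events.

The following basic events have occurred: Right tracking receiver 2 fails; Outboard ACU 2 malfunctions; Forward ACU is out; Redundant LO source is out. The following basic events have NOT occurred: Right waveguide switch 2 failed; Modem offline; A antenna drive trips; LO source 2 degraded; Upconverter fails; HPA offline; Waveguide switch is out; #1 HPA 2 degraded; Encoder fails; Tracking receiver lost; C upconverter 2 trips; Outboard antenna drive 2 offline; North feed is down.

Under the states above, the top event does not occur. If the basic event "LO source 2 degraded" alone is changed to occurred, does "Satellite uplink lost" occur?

Counterfactual: set "LO source 2 degraded" to occurred.
Backup chain lost [OR]: HPA offline=not, A antenna drive trips=not → no input occurs → does not occur.
Tracking loop lost [OR]: Redundant LO source is out=occurs, North feed is down=not, Encoder fails=not, Modem offline=not → at least one input occurs → occurs.
Power amp unavailable [AND]: Waveguide switch is out=not, Upconverter fails=not, Tracking loop lost=occurs → not all inputs occur → does not occur.
Transmit chain unavailable [AND]: Tracking receiver lost=not, Forward ACU is out=occurs, Power amp unavailable=not → not all inputs occur → does not occur.
Antenna path lost [OR]: Right tracking receiver 2 fails=occurs, Outboard ACU 2 malfunctions=occurs → at least one input occurs → occurs.
Modem stage fails [AND]: Outboard antenna drive 2 offline=not, Antenna path lost=occurs → not all inputs occur → does not occur.
Backup chain 2 down [OR]: Transmit chain unavailable=not, #1 HPA 2 degraded=not, Modem stage fails=not → no input occurs → does not occur.
Tracking loop 2 lost [OR]: Right waveguide switch 2 failed=not, C upconverter 2 trips=not, LO source 2 degraded=occurs → at least one input occurs → occurs.
Satellite uplink lost [OR]: Backup chain lost=not, Backup chain 2 down=not, Tracking loop 2 lost=occurs → at least one input occurs → occurs.

Yes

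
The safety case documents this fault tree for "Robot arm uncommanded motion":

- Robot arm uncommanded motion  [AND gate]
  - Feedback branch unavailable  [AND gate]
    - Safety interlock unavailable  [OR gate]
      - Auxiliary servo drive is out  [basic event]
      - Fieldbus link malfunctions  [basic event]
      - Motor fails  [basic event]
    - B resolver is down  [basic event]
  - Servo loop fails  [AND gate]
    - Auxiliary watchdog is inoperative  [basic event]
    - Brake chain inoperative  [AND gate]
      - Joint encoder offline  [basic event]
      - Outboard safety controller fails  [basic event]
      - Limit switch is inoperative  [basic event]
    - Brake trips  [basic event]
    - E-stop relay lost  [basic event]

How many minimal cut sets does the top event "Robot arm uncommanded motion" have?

3

Safety interlock unavailable [OR]: union of children's cut sets → 3 cut set(s).
Feedback branch unavailable [AND]: one cut set from each child combined → 3 × 1 = 3 cut set(s).
Brake chain inoperative [AND]: one cut set from each child combined → 1 × 1 × 1 = 1 cut set(s).
Servo loop fails [AND]: one cut set from each child combined → 1 × 1 × 1 × 1 = 1 cut set(s).
Robot arm uncommanded motion [AND]: one cut set from each child combined → 3 × 1 = 3 cut set(s).
Minimal cut sets: {Auxiliary servo drive is out, Auxiliary watchdog is inoperative, B resolver is down, Brake trips, E-stop relay lost, Joint encoder offline, Limit switch is inoperative, Outboard safety controller fails}; {Auxiliary watchdog is inoperative, B resolver is down, Brake trips, E-stop relay lost, Fieldbus link malfunctions, Joint encoder offline, Limit switch is inoperative, Outboard safety controller fails}; {Auxiliary watchdog is inoperative, B resolver is down, Brake trips, E-stop relay lost, Joint encoder offline, Limit switch is inoperative, Motor fails, Outboard safety controller fails}.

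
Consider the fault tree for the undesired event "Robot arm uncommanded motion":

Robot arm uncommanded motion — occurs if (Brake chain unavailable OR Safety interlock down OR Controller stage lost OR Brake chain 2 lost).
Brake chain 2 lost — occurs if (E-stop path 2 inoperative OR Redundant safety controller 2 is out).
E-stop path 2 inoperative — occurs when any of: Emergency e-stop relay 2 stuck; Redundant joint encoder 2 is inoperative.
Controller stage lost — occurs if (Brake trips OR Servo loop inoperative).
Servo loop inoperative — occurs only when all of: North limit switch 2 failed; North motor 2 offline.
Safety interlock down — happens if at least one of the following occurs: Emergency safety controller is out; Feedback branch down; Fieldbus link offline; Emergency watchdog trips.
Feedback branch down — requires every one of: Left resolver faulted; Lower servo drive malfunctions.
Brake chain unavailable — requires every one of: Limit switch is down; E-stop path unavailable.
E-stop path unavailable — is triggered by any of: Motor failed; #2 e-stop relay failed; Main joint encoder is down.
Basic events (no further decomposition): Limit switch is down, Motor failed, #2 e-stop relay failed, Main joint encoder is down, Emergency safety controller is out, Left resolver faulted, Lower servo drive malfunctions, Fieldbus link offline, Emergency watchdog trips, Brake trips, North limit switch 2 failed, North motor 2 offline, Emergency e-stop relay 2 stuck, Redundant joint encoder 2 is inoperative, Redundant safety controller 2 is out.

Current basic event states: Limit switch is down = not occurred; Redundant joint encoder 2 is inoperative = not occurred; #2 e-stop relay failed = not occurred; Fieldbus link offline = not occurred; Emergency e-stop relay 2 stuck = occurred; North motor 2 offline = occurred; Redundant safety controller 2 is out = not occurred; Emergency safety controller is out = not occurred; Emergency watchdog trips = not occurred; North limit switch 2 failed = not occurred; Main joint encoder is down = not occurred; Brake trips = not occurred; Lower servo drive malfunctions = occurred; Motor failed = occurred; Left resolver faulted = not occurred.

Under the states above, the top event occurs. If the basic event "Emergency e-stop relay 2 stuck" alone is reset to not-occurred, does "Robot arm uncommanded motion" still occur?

Counterfactual: set "Emergency e-stop relay 2 stuck" to not occurred.
E-stop path unavailable [OR]: Motor failed=occurs, #2 e-stop relay failed=not, Main joint encoder is down=not → at least one input occurs → occurs.
Brake chain unavailable [AND]: Limit switch is down=not, E-stop path unavailable=occurs → not all inputs occur → does not occur.
Feedback branch down [AND]: Left resolver faulted=not, Lower servo drive malfunctions=occurs → not all inputs occur → does not occur.
Safety interlock down [OR]: Emergency safety controller is out=not, Feedback branch down=not, Fieldbus link offline=not, Emergency watchdog trips=not → no input occurs → does not occur.
Servo loop inoperative [AND]: North limit switch 2 failed=not, North motor 2 offline=occurs → not all inputs occur → does not occur.
Controller stage lost [OR]: Brake trips=not, Servo loop inoperative=not → no input occurs → does not occur.
E-stop path 2 inoperative [OR]: Emergency e-stop relay 2 stuck=not, Redundant joint encoder 2 is inoperative=not → no input occurs → does not occur.
Brake chain 2 lost [OR]: E-stop path 2 inoperative=not, Redundant safety controller 2 is out=not → no input occurs → does not occur.
Robot arm uncommanded motion [OR]: Brake chain unavailable=not, Safety interlock down=not, Controller stage lost=not, Brake chain 2 lost=not → no input occurs → does not occur.

No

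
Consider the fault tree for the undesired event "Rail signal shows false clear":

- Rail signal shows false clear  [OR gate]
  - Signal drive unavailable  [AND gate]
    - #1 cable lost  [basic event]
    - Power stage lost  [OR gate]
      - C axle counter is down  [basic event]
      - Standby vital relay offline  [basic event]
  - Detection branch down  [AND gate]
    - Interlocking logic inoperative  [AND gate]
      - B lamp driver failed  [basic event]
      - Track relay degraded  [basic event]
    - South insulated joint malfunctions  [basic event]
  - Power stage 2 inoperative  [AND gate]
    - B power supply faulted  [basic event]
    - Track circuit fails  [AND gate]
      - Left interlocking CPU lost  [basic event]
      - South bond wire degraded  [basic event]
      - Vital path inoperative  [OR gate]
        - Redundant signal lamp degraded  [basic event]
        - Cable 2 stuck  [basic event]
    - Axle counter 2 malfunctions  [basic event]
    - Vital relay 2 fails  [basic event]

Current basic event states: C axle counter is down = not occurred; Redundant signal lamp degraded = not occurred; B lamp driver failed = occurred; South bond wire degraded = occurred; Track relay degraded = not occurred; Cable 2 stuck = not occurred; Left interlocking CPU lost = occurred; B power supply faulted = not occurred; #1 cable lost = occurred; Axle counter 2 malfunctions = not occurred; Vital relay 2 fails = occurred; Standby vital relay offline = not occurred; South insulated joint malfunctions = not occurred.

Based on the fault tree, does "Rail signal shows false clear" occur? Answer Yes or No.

Power stage lost [OR]: C axle counter is down=not, Standby vital relay offline=not → no input occurs → does not occur.
Signal drive unavailable [AND]: #1 cable lost=occurs, Power stage lost=not → not all inputs occur → does not occur.
Interlocking logic inoperative [AND]: B lamp driver failed=occurs, Track relay degraded=not → not all inputs occur → does not occur.
Detection branch down [AND]: Interlocking logic inoperative=not, South insulated joint malfunctions=not → not all inputs occur → does not occur.
Vital path inoperative [OR]: Redundant signal lamp degraded=not, Cable 2 stuck=not → no input occurs → does not occur.
Track circuit fails [AND]: Left interlocking CPU lost=occurs, South bond wire degraded=occurs, Vital path inoperative=not → not all inputs occur → does not occur.
Power stage 2 inoperative [AND]: B power supply faulted=not, Track circuit fails=not, Axle counter 2 malfunctions=not, Vital relay 2 fails=occurs → not all inputs occur → does not occur.
Rail signal shows false clear [OR]: Signal drive unavailable=not, Detection branch down=not, Power stage 2 inoperative=not → no input occurs → does not occur.

No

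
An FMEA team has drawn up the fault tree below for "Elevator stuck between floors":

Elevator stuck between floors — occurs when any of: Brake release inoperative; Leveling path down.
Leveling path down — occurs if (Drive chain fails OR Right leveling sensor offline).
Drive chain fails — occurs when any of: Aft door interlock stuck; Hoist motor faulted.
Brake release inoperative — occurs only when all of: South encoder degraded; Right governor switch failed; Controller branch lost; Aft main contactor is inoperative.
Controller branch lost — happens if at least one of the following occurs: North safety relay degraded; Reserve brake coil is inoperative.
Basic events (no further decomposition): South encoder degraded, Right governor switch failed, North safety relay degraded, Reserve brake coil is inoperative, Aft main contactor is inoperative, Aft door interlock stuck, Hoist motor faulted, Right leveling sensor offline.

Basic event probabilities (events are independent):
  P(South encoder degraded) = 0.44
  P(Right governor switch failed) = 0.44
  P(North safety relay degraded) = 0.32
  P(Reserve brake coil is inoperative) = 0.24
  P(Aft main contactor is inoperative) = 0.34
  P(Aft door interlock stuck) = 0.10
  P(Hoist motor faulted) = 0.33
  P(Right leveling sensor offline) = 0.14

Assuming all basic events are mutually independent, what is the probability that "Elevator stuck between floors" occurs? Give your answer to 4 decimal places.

0.4979

P(Controller branch lost) [OR] = 1 − (1−0.32) × (1−0.24) = 0.483200
P(Brake release inoperative) [AND] = 0.44 × 0.44 × 0.483200 × 0.34 = 0.031806
P(Drive chain fails) [OR] = 1 − (1−0.10) × (1−0.33) = 0.397000
P(Leveling path down) [OR] = 1 − (1−0.397000) × (1−0.14) = 0.481420
P(Elevator stuck between floors) [OR] = 1 − (1−0.031806) × (1−0.481420) = 0.497914
Rounded to 4 decimal places: P(Elevator stuck between floors) ≈ 0.4979.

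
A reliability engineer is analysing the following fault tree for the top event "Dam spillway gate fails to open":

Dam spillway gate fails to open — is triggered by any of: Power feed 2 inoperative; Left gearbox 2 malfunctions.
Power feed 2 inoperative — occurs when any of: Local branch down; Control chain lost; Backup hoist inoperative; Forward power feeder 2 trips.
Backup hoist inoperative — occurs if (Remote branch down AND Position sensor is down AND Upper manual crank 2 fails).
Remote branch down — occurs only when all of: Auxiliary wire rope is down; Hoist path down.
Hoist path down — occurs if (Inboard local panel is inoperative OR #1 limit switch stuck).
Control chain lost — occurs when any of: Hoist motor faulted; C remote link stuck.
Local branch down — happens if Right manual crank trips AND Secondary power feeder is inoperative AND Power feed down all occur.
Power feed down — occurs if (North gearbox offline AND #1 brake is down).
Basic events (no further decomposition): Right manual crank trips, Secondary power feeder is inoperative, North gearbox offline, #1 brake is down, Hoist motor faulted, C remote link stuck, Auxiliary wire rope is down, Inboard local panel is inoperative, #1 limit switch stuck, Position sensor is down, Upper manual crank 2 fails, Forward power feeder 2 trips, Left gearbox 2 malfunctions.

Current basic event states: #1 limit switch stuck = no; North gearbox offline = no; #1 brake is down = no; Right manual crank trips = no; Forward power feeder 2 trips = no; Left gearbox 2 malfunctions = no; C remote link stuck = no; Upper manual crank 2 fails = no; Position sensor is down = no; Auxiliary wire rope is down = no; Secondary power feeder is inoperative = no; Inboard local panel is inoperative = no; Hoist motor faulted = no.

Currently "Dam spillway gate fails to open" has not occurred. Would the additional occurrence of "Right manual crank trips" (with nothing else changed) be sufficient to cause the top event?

Counterfactual: set "Right manual crank trips" to occurred.
Power feed down [AND]: North gearbox offline=not, #1 brake is down=not → not all inputs occur → does not occur.
Local branch down [AND]: Right manual crank trips=occurs, Secondary power feeder is inoperative=not, Power feed down=not → not all inputs occur → does not occur.
Control chain lost [OR]: Hoist motor faulted=not, C remote link stuck=not → no input occurs → does not occur.
Hoist path down [OR]: Inboard local panel is inoperative=not, #1 limit switch stuck=not → no input occurs → does not occur.
Remote branch down [AND]: Auxiliary wire rope is down=not, Hoist path down=not → not all inputs occur → does not occur.
Backup hoist inoperative [AND]: Remote branch down=not, Position sensor is down=not, Upper manual crank 2 fails=not → not all inputs occur → does not occur.
Power feed 2 inoperative [OR]: Local branch down=not, Control chain lost=not, Backup hoist inoperative=not, Forward power feeder 2 trips=not → no input occurs → does not occur.
Dam spillway gate fails to open [OR]: Power feed 2 inoperative=not, Left gearbox 2 malfunctions=not → no input occurs → does not occur.

No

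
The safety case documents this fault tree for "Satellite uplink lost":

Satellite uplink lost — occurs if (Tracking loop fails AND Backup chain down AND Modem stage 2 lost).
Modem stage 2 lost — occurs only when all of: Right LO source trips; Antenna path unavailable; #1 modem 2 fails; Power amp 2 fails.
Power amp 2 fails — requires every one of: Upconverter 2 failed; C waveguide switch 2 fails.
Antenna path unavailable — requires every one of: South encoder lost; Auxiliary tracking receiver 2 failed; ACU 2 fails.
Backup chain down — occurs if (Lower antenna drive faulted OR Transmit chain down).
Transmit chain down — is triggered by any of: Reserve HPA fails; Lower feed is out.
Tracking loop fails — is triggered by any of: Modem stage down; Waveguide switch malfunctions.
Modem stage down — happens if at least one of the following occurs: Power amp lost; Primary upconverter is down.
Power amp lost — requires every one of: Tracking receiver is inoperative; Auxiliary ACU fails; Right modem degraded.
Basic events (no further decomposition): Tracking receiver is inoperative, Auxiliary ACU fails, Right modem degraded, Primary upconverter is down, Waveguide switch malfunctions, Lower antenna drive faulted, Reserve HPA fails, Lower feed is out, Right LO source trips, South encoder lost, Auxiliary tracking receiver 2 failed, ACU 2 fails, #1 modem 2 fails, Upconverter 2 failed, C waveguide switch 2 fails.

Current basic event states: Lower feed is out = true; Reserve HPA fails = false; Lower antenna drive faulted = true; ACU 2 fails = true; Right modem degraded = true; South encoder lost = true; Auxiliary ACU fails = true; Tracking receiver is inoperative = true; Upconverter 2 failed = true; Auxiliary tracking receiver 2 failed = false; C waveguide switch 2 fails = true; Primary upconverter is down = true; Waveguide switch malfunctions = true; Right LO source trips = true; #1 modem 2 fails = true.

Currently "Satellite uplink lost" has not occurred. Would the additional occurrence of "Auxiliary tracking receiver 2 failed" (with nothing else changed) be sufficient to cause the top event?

Yes

Counterfactual: set "Auxiliary tracking receiver 2 failed" to occurred.
Power amp lost [AND]: Tracking receiver is inoperative=occurs, Auxiliary ACU fails=occurs, Right modem degraded=occurs → all inputs occur → occurs.
Modem stage down [OR]: Power amp lost=occurs, Primary upconverter is down=occurs → at least one input occurs → occurs.
Tracking loop fails [OR]: Modem stage down=occurs, Waveguide switch malfunctions=occurs → at least one input occurs → occurs.
Transmit chain down [OR]: Reserve HPA fails=not, Lower feed is out=occurs → at least one input occurs → occurs.
Backup chain down [OR]: Lower antenna drive faulted=occurs, Transmit chain down=occurs → at least one input occurs → occurs.
Antenna path unavailable [AND]: South encoder lost=occurs, Auxiliary tracking receiver 2 failed=occurs, ACU 2 fails=occurs → all inputs occur → occurs.
Power amp 2 fails [AND]: Upconverter 2 failed=occurs, C waveguide switch 2 fails=occurs → all inputs occur → occurs.
Modem stage 2 lost [AND]: Right LO source trips=occurs, Antenna path unavailable=occurs, #1 modem 2 fails=occurs, Power amp 2 fails=occurs → all inputs occur → occurs.
Satellite uplink lost [AND]: Tracking loop fails=occurs, Backup chain down=occurs, Modem stage 2 lost=occurs → all inputs occur → occurs.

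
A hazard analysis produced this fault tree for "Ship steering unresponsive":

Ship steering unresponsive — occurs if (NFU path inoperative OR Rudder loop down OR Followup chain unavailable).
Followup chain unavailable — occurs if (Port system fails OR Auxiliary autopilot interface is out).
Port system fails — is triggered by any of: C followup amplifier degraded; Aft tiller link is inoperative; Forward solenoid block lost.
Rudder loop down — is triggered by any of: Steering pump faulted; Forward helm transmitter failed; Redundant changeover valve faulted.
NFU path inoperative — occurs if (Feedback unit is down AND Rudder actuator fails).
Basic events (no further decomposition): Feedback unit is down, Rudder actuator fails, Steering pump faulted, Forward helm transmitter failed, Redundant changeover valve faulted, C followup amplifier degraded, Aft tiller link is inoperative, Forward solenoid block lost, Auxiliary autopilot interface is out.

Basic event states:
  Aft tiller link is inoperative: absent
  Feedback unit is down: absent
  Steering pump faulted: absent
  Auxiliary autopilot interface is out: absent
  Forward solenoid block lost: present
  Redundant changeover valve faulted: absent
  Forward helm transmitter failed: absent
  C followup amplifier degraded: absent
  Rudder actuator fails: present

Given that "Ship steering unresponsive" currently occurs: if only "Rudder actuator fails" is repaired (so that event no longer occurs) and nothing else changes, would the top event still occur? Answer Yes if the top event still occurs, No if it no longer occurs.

Yes

Counterfactual: set "Rudder actuator fails" to not occurred.
NFU path inoperative [AND]: Feedback unit is down=not, Rudder actuator fails=not → not all inputs occur → does not occur.
Rudder loop down [OR]: Steering pump faulted=not, Forward helm transmitter failed=not, Redundant changeover valve faulted=not → no input occurs → does not occur.
Port system fails [OR]: C followup amplifier degraded=not, Aft tiller link is inoperative=not, Forward solenoid block lost=occurs → at least one input occurs → occurs.
Followup chain unavailable [OR]: Port system fails=occurs, Auxiliary autopilot interface is out=not → at least one input occurs → occurs.
Ship steering unresponsive [OR]: NFU path inoperative=not, Rudder loop down=not, Followup chain unavailable=occurs → at least one input occurs → occurs.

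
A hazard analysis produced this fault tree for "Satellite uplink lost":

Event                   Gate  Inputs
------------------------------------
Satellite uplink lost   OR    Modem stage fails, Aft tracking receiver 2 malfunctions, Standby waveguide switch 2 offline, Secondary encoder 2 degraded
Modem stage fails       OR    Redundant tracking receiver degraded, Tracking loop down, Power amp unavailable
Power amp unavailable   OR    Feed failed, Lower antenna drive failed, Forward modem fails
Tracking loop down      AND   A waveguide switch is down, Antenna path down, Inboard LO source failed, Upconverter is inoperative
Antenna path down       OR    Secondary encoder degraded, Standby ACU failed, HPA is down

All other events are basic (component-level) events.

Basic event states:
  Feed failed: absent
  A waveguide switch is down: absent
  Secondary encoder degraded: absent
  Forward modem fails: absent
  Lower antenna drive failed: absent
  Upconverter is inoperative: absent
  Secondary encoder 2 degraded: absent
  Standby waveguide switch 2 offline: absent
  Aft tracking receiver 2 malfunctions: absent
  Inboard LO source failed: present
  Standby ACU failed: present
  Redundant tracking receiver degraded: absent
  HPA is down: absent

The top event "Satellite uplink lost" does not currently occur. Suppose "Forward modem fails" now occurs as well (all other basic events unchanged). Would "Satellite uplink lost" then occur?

Yes

Counterfactual: set "Forward modem fails" to occurred.
Antenna path down [OR]: Secondary encoder degraded=not, Standby ACU failed=occurs, HPA is down=not → at least one input occurs → occurs.
Tracking loop down [AND]: A waveguide switch is down=not, Antenna path down=occurs, Inboard LO source failed=occurs, Upconverter is inoperative=not → not all inputs occur → does not occur.
Power amp unavailable [OR]: Feed failed=not, Lower antenna drive failed=not, Forward modem fails=occurs → at least one input occurs → occurs.
Modem stage fails [OR]: Redundant tracking receiver degraded=not, Tracking loop down=not, Power amp unavailable=occurs → at least one input occurs → occurs.
Satellite uplink lost [OR]: Modem stage fails=occurs, Aft tracking receiver 2 malfunctions=not, Standby waveguide switch 2 offline=not, Secondary encoder 2 degraded=not → at least one input occurs → occurs.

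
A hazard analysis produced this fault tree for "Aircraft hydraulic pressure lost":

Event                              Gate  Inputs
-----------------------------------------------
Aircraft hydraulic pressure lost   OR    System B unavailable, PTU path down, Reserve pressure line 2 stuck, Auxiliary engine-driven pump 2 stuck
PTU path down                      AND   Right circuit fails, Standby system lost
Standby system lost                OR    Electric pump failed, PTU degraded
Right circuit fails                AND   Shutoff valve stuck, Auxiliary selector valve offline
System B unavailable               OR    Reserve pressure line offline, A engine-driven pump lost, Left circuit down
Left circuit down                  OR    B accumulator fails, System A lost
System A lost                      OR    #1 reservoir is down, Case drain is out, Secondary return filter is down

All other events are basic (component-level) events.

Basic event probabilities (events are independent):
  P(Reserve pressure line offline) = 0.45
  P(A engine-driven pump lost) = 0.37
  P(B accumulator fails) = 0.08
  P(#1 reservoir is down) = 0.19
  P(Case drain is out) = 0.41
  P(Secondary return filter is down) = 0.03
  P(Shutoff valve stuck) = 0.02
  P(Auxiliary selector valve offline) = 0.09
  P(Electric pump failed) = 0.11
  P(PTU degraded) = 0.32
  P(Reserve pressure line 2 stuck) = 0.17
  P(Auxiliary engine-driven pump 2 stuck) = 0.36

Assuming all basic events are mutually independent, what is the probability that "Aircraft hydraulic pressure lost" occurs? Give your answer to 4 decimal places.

P(System A lost) [OR] = 1 − (1−0.19) × (1−0.41) × (1−0.03) = 0.536437
P(Left circuit down) [OR] = 1 − (1−0.08) × (1−0.536437) = 0.573522
P(System B unavailable) [OR] = 1 − (1−0.45) × (1−0.37) × (1−0.573522) = 0.852225
P(Right circuit fails) [AND] = 0.02 × 0.09 = 0.001800
P(Standby system lost) [OR] = 1 − (1−0.11) × (1−0.32) = 0.394800
P(PTU path down) [AND] = 0.001800 × 0.394800 = 0.000711
P(Aircraft hydraulic pressure lost) [OR] = 1 − (1−0.852225) × (1−0.000711) × (1−0.17) × (1−0.36) = 0.921558
Rounded to 4 decimal places: P(Aircraft hydraulic pressure lost) ≈ 0.9216.

0.9216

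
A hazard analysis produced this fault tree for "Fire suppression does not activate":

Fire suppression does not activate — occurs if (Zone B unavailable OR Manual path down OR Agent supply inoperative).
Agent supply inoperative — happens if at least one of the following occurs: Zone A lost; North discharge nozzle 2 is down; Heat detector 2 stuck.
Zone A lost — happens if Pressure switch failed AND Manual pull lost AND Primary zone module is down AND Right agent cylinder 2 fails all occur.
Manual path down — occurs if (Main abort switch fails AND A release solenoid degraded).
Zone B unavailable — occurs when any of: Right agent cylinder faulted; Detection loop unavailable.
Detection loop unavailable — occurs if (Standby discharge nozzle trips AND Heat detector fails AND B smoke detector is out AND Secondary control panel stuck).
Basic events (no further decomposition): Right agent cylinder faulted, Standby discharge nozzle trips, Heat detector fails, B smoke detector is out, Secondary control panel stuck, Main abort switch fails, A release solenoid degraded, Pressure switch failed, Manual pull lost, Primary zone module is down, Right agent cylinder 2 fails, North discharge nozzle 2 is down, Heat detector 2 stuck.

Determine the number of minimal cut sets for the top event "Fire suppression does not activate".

Detection loop unavailable [AND]: one cut set from each child combined → 1 × 1 × 1 × 1 = 1 cut set(s).
Zone B unavailable [OR]: union of children's cut sets → 2 cut set(s).
Manual path down [AND]: one cut set from each child combined → 1 × 1 = 1 cut set(s).
Zone A lost [AND]: one cut set from each child combined → 1 × 1 × 1 × 1 = 1 cut set(s).
Agent supply inoperative [OR]: union of children's cut sets → 3 cut set(s).
Fire suppression does not activate [OR]: union of children's cut sets → 6 cut set(s).
Minimal cut sets: {Right agent cylinder faulted}; {B smoke detector is out, Heat detector fails, Secondary control panel stuck, Standby discharge nozzle trips}; {A release solenoid degraded, Main abort switch fails}; {Manual pull lost, Pressure switch failed, Primary zone module is down, Right agent cylinder 2 fails}; {North discharge nozzle 2 is down}; {Heat detector 2 stuck}.

6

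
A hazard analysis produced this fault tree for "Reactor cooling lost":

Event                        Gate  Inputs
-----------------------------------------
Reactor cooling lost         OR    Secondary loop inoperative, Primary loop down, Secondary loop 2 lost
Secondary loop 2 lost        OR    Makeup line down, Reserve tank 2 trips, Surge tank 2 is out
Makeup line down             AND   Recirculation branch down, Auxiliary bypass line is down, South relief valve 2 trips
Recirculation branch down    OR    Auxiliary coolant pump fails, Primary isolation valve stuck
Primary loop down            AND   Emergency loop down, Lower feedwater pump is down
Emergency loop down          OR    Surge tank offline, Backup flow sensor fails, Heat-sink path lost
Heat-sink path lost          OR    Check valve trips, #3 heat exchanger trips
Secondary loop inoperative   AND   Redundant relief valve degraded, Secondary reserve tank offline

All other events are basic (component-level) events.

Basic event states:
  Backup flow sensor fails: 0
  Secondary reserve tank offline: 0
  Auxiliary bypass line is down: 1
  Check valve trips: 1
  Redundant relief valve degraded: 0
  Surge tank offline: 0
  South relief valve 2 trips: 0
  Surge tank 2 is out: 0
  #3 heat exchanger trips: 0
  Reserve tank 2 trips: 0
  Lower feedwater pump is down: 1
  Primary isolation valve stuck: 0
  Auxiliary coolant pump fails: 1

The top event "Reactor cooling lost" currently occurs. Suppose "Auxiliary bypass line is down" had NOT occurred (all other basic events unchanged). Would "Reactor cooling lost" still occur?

Yes

Counterfactual: set "Auxiliary bypass line is down" to not occurred.
Secondary loop inoperative [AND]: Redundant relief valve degraded=not, Secondary reserve tank offline=not → not all inputs occur → does not occur.
Heat-sink path lost [OR]: Check valve trips=occurs, #3 heat exchanger trips=not → at least one input occurs → occurs.
Emergency loop down [OR]: Surge tank offline=not, Backup flow sensor fails=not, Heat-sink path lost=occurs → at least one input occurs → occurs.
Primary loop down [AND]: Emergency loop down=occurs, Lower feedwater pump is down=occurs → all inputs occur → occurs.
Recirculation branch down [OR]: Auxiliary coolant pump fails=occurs, Primary isolation valve stuck=not → at least one input occurs → occurs.
Makeup line down [AND]: Recirculation branch down=occurs, Auxiliary bypass line is down=not, South relief valve 2 trips=not → not all inputs occur → does not occur.
Secondary loop 2 lost [OR]: Makeup line down=not, Reserve tank 2 trips=not, Surge tank 2 is out=not → no input occurs → does not occur.
Reactor cooling lost [OR]: Secondary loop inoperative=not, Primary loop down=occurs, Secondary loop 2 lost=not → at least one input occurs → occurs.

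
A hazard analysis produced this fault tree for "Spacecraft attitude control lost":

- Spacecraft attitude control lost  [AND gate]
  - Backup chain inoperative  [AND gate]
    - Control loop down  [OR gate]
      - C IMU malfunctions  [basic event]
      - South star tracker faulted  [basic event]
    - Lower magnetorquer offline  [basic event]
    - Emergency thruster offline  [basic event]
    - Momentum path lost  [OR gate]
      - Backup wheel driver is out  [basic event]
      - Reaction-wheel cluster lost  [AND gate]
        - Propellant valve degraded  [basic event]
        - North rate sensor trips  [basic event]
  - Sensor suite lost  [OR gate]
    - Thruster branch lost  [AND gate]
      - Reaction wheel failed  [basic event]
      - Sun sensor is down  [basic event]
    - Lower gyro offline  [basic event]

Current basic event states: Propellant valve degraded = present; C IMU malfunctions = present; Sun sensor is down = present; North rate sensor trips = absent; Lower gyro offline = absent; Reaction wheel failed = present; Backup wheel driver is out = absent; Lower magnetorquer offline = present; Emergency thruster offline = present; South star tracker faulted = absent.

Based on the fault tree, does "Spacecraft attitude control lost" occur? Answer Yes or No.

Control loop down [OR]: C IMU malfunctions=occurs, South star tracker faulted=not → at least one input occurs → occurs.
Reaction-wheel cluster lost [AND]: Propellant valve degraded=occurs, North rate sensor trips=not → not all inputs occur → does not occur.
Momentum path lost [OR]: Backup wheel driver is out=not, Reaction-wheel cluster lost=not → no input occurs → does not occur.
Backup chain inoperative [AND]: Control loop down=occurs, Lower magnetorquer offline=occurs, Emergency thruster offline=occurs, Momentum path lost=not → not all inputs occur → does not occur.
Thruster branch lost [AND]: Reaction wheel failed=occurs, Sun sensor is down=occurs → all inputs occur → occurs.
Sensor suite lost [OR]: Thruster branch lost=occurs, Lower gyro offline=not → at least one input occurs → occurs.
Spacecraft attitude control lost [AND]: Backup chain inoperative=not, Sensor suite lost=occurs → not all inputs occur → does not occur.

No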